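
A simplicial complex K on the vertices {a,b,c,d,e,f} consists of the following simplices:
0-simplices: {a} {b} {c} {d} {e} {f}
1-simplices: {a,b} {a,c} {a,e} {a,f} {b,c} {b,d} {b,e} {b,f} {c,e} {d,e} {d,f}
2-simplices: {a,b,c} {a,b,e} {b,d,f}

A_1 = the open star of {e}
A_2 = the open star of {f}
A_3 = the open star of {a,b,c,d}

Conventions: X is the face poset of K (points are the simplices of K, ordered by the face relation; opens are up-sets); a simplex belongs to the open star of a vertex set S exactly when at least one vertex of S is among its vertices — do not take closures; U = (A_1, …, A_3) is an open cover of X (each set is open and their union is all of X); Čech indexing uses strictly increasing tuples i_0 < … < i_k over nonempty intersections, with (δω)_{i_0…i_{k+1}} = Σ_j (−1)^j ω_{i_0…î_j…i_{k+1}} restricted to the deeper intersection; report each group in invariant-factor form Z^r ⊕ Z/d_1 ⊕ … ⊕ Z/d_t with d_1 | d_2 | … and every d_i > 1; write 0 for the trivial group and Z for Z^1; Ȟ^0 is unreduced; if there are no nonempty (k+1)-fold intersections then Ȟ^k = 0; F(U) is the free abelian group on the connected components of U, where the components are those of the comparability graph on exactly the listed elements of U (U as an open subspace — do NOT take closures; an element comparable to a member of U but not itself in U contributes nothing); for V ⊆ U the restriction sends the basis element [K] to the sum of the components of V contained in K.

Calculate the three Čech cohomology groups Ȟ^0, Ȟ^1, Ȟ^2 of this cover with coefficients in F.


nerve of the cover:
  A1={{e},{a,e},{b,e},{c,e},{d,e},{a,b,e}} A2={{f},{a,f},{b,f},{d,f},{b,d,f}} A3={{a},{b},{c},{d},{a,b},{a,c},{a,e},{a,f},{b,c},{b,d},{b,e},{b,f},{c,e},{d,e},{d,f},{a,b,c},{a,b,e},{b,d,f}}
  A13={{a,e},{b,e},{c,e},{d,e},{a,b,e}} A23={{a,f},{b,f},{d,f},{b,d,f}}
components per intersection:
  A1: {{e},{a,e},{b,e},{c,e},{d,e},{a,b,e}}
  A2: {{f},{a,f},{b,f},{d,f},{b,d,f}}
  A3: {{a},{b},{c},{d},{a,b},{a,c},{a,e},{a,f},{b,c},{b,d},{b,e},{b,f},{c,e},{d,e},{d,f},{a,b,c},{a,b,e},{b,d,f}}
  A13: {{a,e},{b,e},{a,b,e}} {{c,e}} {{d,e}}
  A23: {{a,f}} {{b,f},{d,f},{b,d,f}}
C dims 3,5; δ0: rk 2, SNF 1^2
Ȟ^0 = (3 − 2) − 0 = 1, so Ȟ^0 ≅ Z
Ȟ^1 = (5 − 0) − 2 = 3, so Ȟ^1 ≅ Z^3
Ȟ^2 = (0 − 0) − 0 = 0, so Ȟ^2 ≅ 0

Ȟ^0(U;F) ≅ Z,  Ȟ^1(U;F) ≅ Z^3,  Ȟ^2(U;F) ≅ 0


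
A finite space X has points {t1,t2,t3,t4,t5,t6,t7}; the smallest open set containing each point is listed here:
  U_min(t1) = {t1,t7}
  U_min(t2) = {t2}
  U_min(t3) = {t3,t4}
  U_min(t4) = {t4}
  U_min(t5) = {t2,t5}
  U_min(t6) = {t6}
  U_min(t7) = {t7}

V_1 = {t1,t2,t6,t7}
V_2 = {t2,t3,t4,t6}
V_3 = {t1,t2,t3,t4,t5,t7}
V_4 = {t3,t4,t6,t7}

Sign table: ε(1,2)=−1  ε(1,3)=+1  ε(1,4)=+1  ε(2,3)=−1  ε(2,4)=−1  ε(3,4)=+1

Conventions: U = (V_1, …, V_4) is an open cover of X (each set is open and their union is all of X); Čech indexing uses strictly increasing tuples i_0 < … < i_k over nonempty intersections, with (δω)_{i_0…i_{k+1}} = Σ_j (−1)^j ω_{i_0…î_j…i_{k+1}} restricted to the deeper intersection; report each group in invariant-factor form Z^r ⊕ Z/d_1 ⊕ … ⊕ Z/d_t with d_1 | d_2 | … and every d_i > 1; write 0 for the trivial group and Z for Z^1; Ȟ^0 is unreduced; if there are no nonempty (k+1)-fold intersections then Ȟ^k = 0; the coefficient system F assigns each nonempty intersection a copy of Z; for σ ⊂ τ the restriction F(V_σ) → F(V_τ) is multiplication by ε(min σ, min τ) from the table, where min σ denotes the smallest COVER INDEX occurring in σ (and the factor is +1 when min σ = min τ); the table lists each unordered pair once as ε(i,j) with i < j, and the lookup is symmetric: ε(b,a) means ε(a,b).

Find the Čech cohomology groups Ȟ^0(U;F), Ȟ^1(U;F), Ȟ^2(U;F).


intersection data:
  V12={t2,t6} V13={t1,t2,t7} V14={t6,t7} V23={t2,t3,t4} V24={t3,t4,t6} V34={t3,t4,t7}
  V123={t2} V124={t6} V134={t7} V234={t3,t4}
C dims 4,6,4; δ0: rk 3, SNF 1^3; δ1: rk 3, SNF 1^3
Ȟ^0 = (4 − 3) − 0 = 1, so Ȟ^0 ≅ Z
Ȟ^1 = (6 − 3) − 3 = 0, so Ȟ^1 ≅ 0
Ȟ^2 = (4 − 0) − 3 = 1, so Ȟ^2 ≅ Z

Ȟ^0 = Z; Ȟ^1 = 0; Ȟ^2 = Z


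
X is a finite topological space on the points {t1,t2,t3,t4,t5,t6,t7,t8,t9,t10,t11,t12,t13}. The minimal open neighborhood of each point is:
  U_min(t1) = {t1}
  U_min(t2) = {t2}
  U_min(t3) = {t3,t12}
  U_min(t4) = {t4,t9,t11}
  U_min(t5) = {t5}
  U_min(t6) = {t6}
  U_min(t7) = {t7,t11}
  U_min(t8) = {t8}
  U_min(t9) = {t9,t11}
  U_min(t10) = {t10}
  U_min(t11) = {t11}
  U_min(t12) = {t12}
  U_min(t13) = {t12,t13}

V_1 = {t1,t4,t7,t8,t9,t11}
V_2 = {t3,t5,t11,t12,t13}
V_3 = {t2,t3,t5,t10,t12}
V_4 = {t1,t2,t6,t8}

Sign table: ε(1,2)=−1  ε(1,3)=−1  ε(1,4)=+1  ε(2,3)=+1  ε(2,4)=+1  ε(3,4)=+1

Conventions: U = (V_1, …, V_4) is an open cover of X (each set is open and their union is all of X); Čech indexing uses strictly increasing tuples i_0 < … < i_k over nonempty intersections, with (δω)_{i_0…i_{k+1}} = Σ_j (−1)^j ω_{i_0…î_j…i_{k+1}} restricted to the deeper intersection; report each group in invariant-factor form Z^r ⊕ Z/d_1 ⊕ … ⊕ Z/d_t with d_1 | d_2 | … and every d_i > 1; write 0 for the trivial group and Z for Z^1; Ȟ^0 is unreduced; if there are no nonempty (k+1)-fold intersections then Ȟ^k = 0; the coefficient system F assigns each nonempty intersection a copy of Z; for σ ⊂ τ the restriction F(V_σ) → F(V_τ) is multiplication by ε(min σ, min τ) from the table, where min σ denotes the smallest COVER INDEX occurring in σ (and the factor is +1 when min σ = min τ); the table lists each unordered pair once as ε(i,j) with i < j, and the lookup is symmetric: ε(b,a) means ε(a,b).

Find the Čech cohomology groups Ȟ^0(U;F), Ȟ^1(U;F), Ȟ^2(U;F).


nonempty overlaps:
  V12={t11} V14={t1,t8} V23={t3,t5,t12} V34={t2}
C dims 4,4; δ0: rk 4, SNF 1^3·2
degree 0: 4−4−0 = 0 → Ȟ^0 ≅ 0
degree 1: 4−0−4 = 0 plus torsion [2] → Ȟ^1 ≅ Z/2
degree 2: 0−0−0 = 0 → Ȟ^2 ≅ 0

Ȟ^0(U;F) ≅ 0, Ȟ^1(U;F) ≅ Z/2 and Ȟ^2(U;F) ≅ 0


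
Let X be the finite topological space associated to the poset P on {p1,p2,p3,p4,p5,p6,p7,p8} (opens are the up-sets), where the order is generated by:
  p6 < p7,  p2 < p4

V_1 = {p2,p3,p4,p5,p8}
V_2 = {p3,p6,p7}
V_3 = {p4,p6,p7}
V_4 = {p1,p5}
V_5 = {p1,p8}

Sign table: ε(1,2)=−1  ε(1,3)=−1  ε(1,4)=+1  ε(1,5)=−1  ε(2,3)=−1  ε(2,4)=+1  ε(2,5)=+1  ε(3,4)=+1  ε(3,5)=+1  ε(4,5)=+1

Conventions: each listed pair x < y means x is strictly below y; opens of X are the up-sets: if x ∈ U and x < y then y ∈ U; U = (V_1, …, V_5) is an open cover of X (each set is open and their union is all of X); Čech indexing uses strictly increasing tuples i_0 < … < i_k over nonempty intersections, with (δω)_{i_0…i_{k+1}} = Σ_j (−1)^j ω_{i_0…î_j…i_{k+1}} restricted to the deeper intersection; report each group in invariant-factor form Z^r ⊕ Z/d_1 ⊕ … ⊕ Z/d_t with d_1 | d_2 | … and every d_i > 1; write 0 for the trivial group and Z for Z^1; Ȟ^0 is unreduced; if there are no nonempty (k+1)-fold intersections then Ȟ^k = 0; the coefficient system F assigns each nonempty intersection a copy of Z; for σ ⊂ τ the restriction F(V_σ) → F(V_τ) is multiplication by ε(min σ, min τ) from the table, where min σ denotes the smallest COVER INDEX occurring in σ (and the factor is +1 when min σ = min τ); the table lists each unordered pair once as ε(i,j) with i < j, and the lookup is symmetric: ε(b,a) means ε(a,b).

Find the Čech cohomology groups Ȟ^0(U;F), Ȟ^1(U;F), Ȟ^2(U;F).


cover nerve:
  V12={p3} V13={p4} V14={p5} V15={p8} V23={p6,p7} V45={p1}
C dims 5,6; δ0: rk 5, SNF 1^4·2
Ȟ^0: (5−5)−0=0 ⇒ 0
Ȟ^1: (6−0)−5=1 plus torsion [2] ⇒ Z ⊕ Z/2
Ȟ^2: (0−0)−0=0 ⇒ 0

Ȟ^0(U;F) ≅ 0, Ȟ^1(U;F) ≅ Z ⊕ Z/2 and Ȟ^2(U;F) ≅ 0


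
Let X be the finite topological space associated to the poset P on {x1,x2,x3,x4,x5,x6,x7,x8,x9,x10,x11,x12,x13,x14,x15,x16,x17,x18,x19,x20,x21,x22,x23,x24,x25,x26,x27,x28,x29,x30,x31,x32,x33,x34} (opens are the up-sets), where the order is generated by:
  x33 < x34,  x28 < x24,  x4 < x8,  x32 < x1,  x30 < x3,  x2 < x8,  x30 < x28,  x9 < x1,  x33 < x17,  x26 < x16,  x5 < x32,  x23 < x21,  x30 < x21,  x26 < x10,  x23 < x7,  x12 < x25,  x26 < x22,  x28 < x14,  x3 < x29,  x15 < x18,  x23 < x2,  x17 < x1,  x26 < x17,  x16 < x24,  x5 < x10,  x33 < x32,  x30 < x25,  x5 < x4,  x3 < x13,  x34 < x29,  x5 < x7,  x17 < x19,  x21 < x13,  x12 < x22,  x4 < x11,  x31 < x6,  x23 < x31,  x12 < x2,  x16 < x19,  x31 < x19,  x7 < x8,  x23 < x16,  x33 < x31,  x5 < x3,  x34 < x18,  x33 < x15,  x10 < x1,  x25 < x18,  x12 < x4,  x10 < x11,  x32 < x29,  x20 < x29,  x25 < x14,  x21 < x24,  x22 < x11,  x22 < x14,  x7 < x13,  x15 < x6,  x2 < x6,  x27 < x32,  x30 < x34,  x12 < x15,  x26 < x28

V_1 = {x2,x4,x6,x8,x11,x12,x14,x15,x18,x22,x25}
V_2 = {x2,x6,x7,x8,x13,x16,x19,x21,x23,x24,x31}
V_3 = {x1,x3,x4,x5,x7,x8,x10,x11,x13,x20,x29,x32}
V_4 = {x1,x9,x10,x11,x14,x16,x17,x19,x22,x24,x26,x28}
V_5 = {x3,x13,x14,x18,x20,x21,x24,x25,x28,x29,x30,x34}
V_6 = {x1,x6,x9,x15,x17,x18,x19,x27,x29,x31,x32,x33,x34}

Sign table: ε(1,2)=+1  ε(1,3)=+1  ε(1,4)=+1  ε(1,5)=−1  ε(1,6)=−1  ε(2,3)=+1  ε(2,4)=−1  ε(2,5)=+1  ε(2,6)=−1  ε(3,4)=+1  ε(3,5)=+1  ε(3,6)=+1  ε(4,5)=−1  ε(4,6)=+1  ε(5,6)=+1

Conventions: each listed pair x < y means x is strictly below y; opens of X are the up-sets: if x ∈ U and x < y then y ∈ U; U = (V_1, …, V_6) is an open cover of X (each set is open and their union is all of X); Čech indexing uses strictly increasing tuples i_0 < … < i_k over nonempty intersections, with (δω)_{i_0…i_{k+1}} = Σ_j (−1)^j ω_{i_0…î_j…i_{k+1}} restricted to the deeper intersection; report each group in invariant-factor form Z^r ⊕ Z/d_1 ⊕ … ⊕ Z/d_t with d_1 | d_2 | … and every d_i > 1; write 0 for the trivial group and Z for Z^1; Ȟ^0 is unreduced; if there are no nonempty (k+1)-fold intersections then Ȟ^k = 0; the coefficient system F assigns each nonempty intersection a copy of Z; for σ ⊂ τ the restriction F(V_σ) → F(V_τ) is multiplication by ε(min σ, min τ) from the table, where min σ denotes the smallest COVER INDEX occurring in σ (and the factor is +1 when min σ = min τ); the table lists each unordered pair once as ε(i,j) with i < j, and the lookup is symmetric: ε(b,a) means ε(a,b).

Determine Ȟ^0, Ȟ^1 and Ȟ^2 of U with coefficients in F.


intersection data:
  V12={x2,x6,x8} V13={x4,x8,x11} V14={x11,x14,x22} V15={x14,x18,x25} V16={x6,x15,x18} V23={x7,x8,x13} V24={x16,x19,x24} V25={x13,x21,x24} V26={x6,x19,x31} V34={x1,x10,x11} V35={x3,x13,x20,x29} V36={x1,x29,x32} V45={x14,x24,x28} V46={x1,x9,x17,x19} V56={x18,x29,x34}
  V123={x8} V126={x6} V134={x11} V145={x14} V156={x18} V235={x13} V245={x24} V246={x19} V346={x1} V356={x29}
C dims 6,15,10; δ0: rk 6, SNF 1^5·2; δ1: rk 9, SNF 1^9
Ȟ^0 = (6 − 6) − 0 = 0, so Ȟ^0 ≅ 0
Ȟ^1 = (15 − 9) − 6 = 0 plus torsion [2], so Ȟ^1 ≅ Z/2
Ȟ^2 = (10 − 0) − 9 = 1, so Ȟ^2 ≅ Z

Ȟ^0 = 0, Ȟ^1 = Z/2, Ȟ^2 = Z


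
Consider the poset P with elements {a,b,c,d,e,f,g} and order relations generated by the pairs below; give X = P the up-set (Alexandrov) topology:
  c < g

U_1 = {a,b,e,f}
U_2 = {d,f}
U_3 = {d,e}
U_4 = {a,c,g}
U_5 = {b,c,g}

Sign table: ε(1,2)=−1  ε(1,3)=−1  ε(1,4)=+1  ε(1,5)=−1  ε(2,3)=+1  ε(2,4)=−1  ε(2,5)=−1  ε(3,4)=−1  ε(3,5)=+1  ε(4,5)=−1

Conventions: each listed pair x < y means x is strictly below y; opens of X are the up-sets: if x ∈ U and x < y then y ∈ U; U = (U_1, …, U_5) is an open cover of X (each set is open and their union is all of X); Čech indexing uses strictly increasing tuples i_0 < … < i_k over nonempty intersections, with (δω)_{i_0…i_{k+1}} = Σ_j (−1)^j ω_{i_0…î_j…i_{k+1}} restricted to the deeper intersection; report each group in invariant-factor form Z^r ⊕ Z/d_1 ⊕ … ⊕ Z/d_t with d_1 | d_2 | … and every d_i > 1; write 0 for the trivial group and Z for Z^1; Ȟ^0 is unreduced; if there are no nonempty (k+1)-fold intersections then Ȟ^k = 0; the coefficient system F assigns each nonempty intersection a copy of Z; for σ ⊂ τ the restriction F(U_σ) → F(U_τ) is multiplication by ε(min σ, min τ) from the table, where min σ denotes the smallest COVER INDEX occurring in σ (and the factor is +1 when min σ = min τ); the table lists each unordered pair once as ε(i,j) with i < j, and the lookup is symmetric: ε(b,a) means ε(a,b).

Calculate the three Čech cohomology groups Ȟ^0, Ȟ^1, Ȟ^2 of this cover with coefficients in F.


nerve of the cover:
  U12={f} U13={e} U14={a} U15={b} U23={d} U45={c,g}
C dims 5,6; δ0: rk 4, SNF 1^4
Ȟ^0 = (5 − 4) − 0 = 1, so Ȟ^0 ≅ Z
Ȟ^1 = (6 − 0) − 4 = 2, so Ȟ^1 ≅ Z^2
Ȟ^2 = (0 − 0) − 0 = 0, so Ȟ^2 ≅ 0

Ȟ^0 = Z; Ȟ^1 = Z^2; Ȟ^2 = 0


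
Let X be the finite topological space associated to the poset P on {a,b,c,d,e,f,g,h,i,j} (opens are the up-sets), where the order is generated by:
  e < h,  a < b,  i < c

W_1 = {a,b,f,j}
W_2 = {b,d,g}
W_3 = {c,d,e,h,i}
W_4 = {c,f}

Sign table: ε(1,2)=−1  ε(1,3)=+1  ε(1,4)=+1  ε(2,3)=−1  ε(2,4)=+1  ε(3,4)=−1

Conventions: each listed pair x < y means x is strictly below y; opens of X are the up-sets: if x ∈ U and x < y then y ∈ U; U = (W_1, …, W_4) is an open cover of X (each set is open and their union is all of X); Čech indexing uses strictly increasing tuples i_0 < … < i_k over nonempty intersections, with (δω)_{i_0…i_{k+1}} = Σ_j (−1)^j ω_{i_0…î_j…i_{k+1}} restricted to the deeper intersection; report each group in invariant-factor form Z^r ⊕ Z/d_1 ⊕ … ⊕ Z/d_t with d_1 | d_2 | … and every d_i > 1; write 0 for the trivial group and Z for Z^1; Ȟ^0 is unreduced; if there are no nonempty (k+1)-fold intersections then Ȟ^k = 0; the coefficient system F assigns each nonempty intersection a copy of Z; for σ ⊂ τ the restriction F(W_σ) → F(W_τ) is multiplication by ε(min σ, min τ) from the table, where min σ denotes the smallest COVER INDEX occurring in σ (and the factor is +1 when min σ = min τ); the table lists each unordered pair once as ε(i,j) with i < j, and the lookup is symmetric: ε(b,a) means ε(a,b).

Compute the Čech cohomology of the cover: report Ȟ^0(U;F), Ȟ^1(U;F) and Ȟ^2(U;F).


intersection data:
  W12={b} W14={f} W23={d} W34={c}
C dims 4,4; δ0: rk 4, SNF 1^3·2
Ȟ^0 = (4 − 4) − 0 = 0, so Ȟ^0 ≅ 0
Ȟ^1 = (4 − 0) − 4 = 0 plus torsion [2], so Ȟ^1 ≅ Z/2
Ȟ^2 = (0 − 0) − 0 = 0, so Ȟ^2 ≅ 0

Ȟ^0 ≅ 0, Ȟ^1 ≅ Z/2, Ȟ^2 ≅ 0


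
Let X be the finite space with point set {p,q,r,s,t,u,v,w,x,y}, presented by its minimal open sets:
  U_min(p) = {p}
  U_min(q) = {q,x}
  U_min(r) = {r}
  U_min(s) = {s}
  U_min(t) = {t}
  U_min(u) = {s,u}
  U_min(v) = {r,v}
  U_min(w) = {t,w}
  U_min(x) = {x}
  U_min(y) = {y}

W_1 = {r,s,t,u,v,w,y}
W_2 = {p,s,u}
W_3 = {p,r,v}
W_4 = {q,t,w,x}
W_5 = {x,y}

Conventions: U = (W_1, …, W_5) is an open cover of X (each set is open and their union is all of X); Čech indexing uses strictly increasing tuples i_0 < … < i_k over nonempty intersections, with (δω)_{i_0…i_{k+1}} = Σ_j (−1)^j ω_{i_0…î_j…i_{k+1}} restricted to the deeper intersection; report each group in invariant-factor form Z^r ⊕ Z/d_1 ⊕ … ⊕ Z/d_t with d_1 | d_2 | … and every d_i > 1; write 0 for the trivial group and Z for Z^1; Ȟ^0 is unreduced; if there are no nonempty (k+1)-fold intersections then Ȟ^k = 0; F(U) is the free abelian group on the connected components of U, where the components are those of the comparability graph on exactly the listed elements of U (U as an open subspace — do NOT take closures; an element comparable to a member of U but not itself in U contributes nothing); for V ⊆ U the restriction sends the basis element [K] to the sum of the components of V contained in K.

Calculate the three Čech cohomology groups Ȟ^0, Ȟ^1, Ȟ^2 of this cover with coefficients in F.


Ȟ^0 ≅ Z^6; Ȟ^1 ≅ 0; Ȟ^2 ≅ 0

nonempty intersections:
  W12={s,u} W13={r,v} W14={t,w} W15={y} W23={p} W45={x}
components per intersection:
  W1: {r,v} {s,u} {t,w} {y}
  W2: {p} {s,u}
  W3: {p} {r,v}
  W4: {q,x} {t,w}
  W5: {x} {y}
  W12: {s,u}
  W13: {r,v}
  W14: {t,w}
  W15: {y}
  W23: {p}
  W45: {x}
C dims 12,6; δ0: rk 6, SNF 1^6
Ȟ^0: (12−6)−0=6 ⇒ Z^6
Ȟ^1: (6−0)−6=0 ⇒ 0
Ȟ^2: (0−0)−0=0 ⇒ 0


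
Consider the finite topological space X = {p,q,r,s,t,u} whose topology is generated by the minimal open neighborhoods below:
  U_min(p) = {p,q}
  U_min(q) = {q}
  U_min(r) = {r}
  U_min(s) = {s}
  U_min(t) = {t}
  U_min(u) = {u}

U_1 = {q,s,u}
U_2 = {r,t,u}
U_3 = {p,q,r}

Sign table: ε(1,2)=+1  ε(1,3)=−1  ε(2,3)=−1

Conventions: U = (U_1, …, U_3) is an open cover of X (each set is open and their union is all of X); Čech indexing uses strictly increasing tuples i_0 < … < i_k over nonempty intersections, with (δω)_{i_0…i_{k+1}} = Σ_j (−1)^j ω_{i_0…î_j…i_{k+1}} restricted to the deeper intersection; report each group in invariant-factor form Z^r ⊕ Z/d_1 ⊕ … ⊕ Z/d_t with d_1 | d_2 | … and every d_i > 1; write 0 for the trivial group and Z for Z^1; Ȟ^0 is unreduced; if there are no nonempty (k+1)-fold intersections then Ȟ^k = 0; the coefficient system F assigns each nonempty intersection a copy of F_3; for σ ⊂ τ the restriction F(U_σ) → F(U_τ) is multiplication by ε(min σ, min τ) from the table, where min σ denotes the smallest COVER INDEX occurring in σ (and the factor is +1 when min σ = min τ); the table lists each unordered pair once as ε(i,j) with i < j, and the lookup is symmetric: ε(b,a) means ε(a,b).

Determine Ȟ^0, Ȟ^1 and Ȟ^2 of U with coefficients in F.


nerve of the cover:
  U12={u} U13={q} U23={r}
C dims 3,3; δ0: rk_F3 2
Ȟ^0 = (3 − 2) − 0 = 1, so Ȟ^0 ≅ Z/3
Ȟ^1 = (3 − 0) − 2 = 1, so Ȟ^1 ≅ Z/3
Ȟ^2 = (0 − 0) − 0 = 0, so Ȟ^2 ≅ 0

Ȟ^0(U;F) ≅ Z/3, Ȟ^1(U;F) ≅ Z/3, Ȟ^2(U;F) ≅ 0


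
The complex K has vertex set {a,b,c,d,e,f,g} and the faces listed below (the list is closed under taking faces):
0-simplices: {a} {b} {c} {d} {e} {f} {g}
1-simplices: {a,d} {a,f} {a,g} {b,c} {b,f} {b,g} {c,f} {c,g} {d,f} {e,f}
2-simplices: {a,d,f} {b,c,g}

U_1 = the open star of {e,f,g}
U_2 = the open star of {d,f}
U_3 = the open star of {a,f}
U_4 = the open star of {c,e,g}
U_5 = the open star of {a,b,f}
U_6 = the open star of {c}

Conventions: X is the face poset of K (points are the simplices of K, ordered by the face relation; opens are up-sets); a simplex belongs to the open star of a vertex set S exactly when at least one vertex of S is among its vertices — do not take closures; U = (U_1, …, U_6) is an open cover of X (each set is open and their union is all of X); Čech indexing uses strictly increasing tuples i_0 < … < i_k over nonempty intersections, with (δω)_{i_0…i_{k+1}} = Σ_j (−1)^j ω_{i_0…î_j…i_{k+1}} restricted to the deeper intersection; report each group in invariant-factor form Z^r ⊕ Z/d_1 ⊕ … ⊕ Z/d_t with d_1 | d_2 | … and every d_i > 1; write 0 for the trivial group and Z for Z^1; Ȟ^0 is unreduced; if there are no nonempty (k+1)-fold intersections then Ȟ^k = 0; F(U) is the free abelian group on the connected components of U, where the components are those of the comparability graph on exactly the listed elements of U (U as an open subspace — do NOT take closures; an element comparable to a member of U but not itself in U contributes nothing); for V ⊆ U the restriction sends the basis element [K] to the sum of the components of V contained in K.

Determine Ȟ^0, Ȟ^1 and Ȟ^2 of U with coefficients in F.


nonempty intersections:
  U1={{e},{f},{g},{a,f},{a,g},{b,f},{b,g},{c,f},{c,g},{d,f},{e,f},{a,d,f},{b,c,g}} U2={{d},{f},{a,d},{a,f},{b,f},{c,f},{d,f},{e,f},{a,d,f}} U3={{a},{f},{a,d},{a,f},{a,g},{b,f},{c,f},{d,f},{e,f},{a,d,f}} U4={{c},{e},{g},{a,g},{b,c},{b,g},{c,f},{c,g},{e,f},{b,c,g}} U5={{a},{b},{f},{a,d},{a,f},{a,g},{b,c},{b,f},{b,g},{c,f},{d,f},{e,f},{a,d,f},{b,c,g}} U6={{c},{b,c},{c,f},{c,g},{b,c,g}}
  U12={{f},{a,f},{b,f},{c,f},{d,f},{e,f},{a,d,f}} U13={{f},{a,f},{a,g},{b,f},{c,f},{d,f},{e,f},{a,d,f}} U14={{e},{g},{a,g},{b,g},{c,f},{c,g},{e,f},{b,c,g}} U15={{f},{a,f},{a,g},{b,f},{b,g},{c,f},{d,f},{e,f},{a,d,f},{b,c,g}} U16={{c,f},{c,g},{b,c,g}} U23={{f},{a,d},{a,f},{b,f},{c,f},{d,f},{e,f},{a,d,f}} U24={{c,f},{e,f}} U25={{f},{a,d},{a,f},{b,f},{c,f},{d,f},{e,f},{a,d,f}} U26={{c,f}} U34={{a,g},{c,f},{e,f}} U35={{a},{f},{a,d},{a,f},{a,g},{b,f},{c,f},{d,f},{e,f},{a,d,f}} U36={{c,f}} U45={{a,g},{b,c},{b,g},{c,f},{e,f},{b,c,g}} U46={{c},{b,c},{c,f},{c,g},{b,c,g}} U56={{b,c},{c,f},{b,c,g}}
  U123={{f},{a,f},{b,f},{c,f},{d,f},{e,f},{a,d,f}} U124={{c,f},{e,f}} U125={{f},{a,f},{b,f},{c,f},{d,f},{e,f},{a,d,f}} U126={{c,f}} U134={{a,g},{c,f},{e,f}} U135={{f},{a,f},{a,g},{b,f},{c,f},{d,f},{e,f},{a,d,f}} U136={{c,f}} U145={{a,g},{b,g},{c,f},{e,f},{b,c,g}} U146={{c,f},{c,g},{b,c,g}} U156={{c,f},{b,c,g}} U234={{c,f},{e,f}} U235={{f},{a,d},{a,f},{b,f},{c,f},{d,f},{e,f},{a,d,f}} U236={{c,f}} U245={{c,f},{e,f}} U246={{c,f}} U256={{c,f}} U345={{a,g},{c,f},{e,f}} U346={{c,f}} U356={{c,f}} U456={{b,c},{c,f},{b,c,g}}
  U1234={{c,f},{e,f}} U1235={{f},{a,f},{b,f},{c,f},{d,f},{e,f},{a,d,f}} U1236={{c,f}} U1245={{c,f},{e,f}} U1246={{c,f}} U1256={{c,f}} U1345={{a,g},{c,f},{e,f}} U1346={{c,f}} U1356={{c,f}} U1456={{c,f},{b,c,g}} U2345={{c,f},{e,f}} U2346={{c,f}} U2356={{c,f}} U2456={{c,f}} U3456={{c,f}}
  U12345={{c,f},{e,f}} U12346={{c,f}} U12356={{c,f}} U12456={{c,f}} U13456={{c,f}} U23456={{c,f}}
  U123456={{c,f}}
components per intersection:
  U1: {{e},{f},{a,f},{b,f},{c,f},{d,f},{e,f},{a,d,f}} {{g},{a,g},{b,g},{c,g},{b,c,g}}
  U2: {{d},{f},{a,d},{a,f},{b,f},{c,f},{d,f},{e,f},{a,d,f}}
  U3: {{a},{f},{a,d},{a,f},{a,g},{b,f},{c,f},{d,f},{e,f},{a,d,f}}
  U4: {{c},{g},{a,g},{b,c},{b,g},{c,f},{c,g},{b,c,g}} {{e},{e,f}}
  U5: {{a},{b},{f},{a,d},{a,f},{a,g},{b,c},{b,f},{b,g},{c,f},{d,f},{e,f},{a,d,f},{b,c,g}}
  U6: {{c},{b,c},{c,f},{c,g},{b,c,g}}
  U12: {{f},{a,f},{b,f},{c,f},{d,f},{e,f},{a,d,f}}
  U13: {{f},{a,f},{b,f},{c,f},{d,f},{e,f},{a,d,f}} {{a,g}}
  U14: {{e},{e,f}} {{g},{a,g},{b,g},{c,g},{b,c,g}} {{c,f}}
  U15: {{f},{a,f},{b,f},{c,f},{d,f},{e,f},{a,d,f}} {{a,g}} {{b,g},{b,c,g}}
  U16: {{c,f}} {{c,g},{b,c,g}}
  U23: {{f},{a,d},{a,f},{b,f},{c,f},{d,f},{e,f},{a,d,f}}
  U24: {{c,f}} {{e,f}}
  U25: {{f},{a,d},{a,f},{b,f},{c,f},{d,f},{e,f},{a,d,f}}
  U26: {{c,f}}
  U34: {{a,g}} {{c,f}} {{e,f}}
  U35: {{a},{f},{a,d},{a,f},{a,g},{b,f},{c,f},{d,f},{e,f},{a,d,f}}
  U36: {{c,f}}
  U45: {{a,g}} {{b,c},{b,g},{b,c,g}} {{c,f}} {{e,f}}
  U46: {{c},{b,c},{c,f},{c,g},{b,c,g}}
  U56: {{b,c},{b,c,g}} {{c,f}}
  U123: {{f},{a,f},{b,f},{c,f},{d,f},{e,f},{a,d,f}}
  U124: {{c,f}} {{e,f}}
  U125: {{f},{a,f},{b,f},{c,f},{d,f},{e,f},{a,d,f}}
  U126: {{c,f}}
  U134: {{a,g}} {{c,f}} {{e,f}}
  U135: {{f},{a,f},{b,f},{c,f},{d,f},{e,f},{a,d,f}} {{a,g}}
  U136: {{c,f}}
  U145: {{a,g}} {{b,g},{b,c,g}} {{c,f}} {{e,f}}
  U146: {{c,f}} {{c,g},{b,c,g}}
  U156: {{c,f}} {{b,c,g}}
  U234: {{c,f}} {{e,f}}
  U235: {{f},{a,d},{a,f},{b,f},{c,f},{d,f},{e,f},{a,d,f}}
  U236: {{c,f}}
  U245: {{c,f}} {{e,f}}
  U246: {{c,f}}
  U256: {{c,f}}
  U345: {{a,g}} {{c,f}} {{e,f}}
  U346: {{c,f}}
  U356: {{c,f}}
  U456: {{b,c},{b,c,g}} {{c,f}}
  U1234: {{c,f}} {{e,f}}
  U1235: {{f},{a,f},{b,f},{c,f},{d,f},{e,f},{a,d,f}}
  U1236: {{c,f}}
  U1245: {{c,f}} {{e,f}}
  U1246: {{c,f}}
  U1256: {{c,f}}
  U1345: {{a,g}} {{c,f}} {{e,f}}
  U1346: {{c,f}}
  U1356: {{c,f}}
  U1456: {{c,f}} {{b,c,g}}
  U2345: {{c,f}} {{e,f}}
  U2346: {{c,f}}
  U2356: {{c,f}}
  U2456: {{c,f}}
  U3456: {{c,f}}
  U12345: {{c,f}} {{e,f}}
  U12346: {{c,f}}
  U12356: {{c,f}}
  U12456: {{c,f}}
  U13456: {{c,f}}
  U23456: {{c,f}}
  U123456: {{c,f}}
C dims 8,28,34,21; δ0: rk 7, SNF 1^7; δ1: rk 19, SNF 1^19; δ2: rk 15, SNF 1^15
Ȟ^0: (8−7)−0=1 ⇒ Z
Ȟ^1: (28−19)−7=2 ⇒ Z^2
Ȟ^2: (34−15)−19=0 ⇒ 0

Ȟ^0 ≅ Z; Ȟ^1 ≅ Z^2; Ȟ^2 ≅ 0


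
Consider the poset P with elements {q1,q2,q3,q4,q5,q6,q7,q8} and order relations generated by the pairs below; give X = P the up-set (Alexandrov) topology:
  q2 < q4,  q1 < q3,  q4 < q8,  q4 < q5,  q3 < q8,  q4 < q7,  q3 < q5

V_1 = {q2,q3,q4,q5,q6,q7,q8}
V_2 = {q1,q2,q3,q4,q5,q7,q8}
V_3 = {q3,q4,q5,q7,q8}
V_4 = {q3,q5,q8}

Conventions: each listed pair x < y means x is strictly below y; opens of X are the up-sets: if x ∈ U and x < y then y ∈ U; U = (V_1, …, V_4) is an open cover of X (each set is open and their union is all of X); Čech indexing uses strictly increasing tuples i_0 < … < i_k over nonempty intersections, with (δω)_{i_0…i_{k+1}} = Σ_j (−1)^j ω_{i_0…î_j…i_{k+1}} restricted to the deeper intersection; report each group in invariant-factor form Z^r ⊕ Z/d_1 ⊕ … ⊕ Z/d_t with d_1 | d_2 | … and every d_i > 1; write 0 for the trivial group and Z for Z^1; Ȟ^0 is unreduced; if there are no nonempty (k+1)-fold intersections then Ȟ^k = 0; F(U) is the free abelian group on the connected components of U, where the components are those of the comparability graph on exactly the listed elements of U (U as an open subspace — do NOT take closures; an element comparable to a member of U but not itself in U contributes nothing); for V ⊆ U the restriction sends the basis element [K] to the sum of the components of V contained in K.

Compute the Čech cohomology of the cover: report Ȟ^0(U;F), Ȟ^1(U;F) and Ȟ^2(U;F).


Ȟ^0 = Z^2, Ȟ^1 = 0 and Ȟ^2 = 0

nonempty intersections:
  V12={q2,q3,q4,q5,q7,q8} V13={q3,q4,q5,q7,q8} V14={q3,q5,q8} V23={q3,q4,q5,q7,q8} V24={q3,q5,q8} V34={q3,q5,q8}
  V123={q3,q4,q5,q7,q8} V124={q3,q5,q8} V134={q3,q5,q8} V234={q3,q5,q8}
  V1234={q3,q5,q8}
components per intersection:
  V1: {q2,q3,q4,q5,q7,q8} {q6}
  V2: {q1,q2,q3,q4,q5,q7,q8}
  V3: {q3,q4,q5,q7,q8}
  V4: {q3,q5,q8}
  V12: {q2,q3,q4,q5,q7,q8}
  V13: {q3,q4,q5,q7,q8}
  V14: {q3,q5,q8}
  V23: {q3,q4,q5,q7,q8}
  V24: {q3,q5,q8}
  V34: {q3,q5,q8}
  V123: {q3,q4,q5,q7,q8}
  V124: {q3,q5,q8}
  V134: {q3,q5,q8}
  V234: {q3,q5,q8}
  V1234: {q3,q5,q8}
C dims 5,6,4,1; δ0: rk 3, SNF 1^3; δ1: rk 3, SNF 1^3; δ2: rk 1, SNF 1^1
Ȟ^0: (5−3)−0=2 ⇒ Z^2
Ȟ^1: (6−3)−3=0 ⇒ 0
Ȟ^2: (4−1)−3=0 ⇒ 0


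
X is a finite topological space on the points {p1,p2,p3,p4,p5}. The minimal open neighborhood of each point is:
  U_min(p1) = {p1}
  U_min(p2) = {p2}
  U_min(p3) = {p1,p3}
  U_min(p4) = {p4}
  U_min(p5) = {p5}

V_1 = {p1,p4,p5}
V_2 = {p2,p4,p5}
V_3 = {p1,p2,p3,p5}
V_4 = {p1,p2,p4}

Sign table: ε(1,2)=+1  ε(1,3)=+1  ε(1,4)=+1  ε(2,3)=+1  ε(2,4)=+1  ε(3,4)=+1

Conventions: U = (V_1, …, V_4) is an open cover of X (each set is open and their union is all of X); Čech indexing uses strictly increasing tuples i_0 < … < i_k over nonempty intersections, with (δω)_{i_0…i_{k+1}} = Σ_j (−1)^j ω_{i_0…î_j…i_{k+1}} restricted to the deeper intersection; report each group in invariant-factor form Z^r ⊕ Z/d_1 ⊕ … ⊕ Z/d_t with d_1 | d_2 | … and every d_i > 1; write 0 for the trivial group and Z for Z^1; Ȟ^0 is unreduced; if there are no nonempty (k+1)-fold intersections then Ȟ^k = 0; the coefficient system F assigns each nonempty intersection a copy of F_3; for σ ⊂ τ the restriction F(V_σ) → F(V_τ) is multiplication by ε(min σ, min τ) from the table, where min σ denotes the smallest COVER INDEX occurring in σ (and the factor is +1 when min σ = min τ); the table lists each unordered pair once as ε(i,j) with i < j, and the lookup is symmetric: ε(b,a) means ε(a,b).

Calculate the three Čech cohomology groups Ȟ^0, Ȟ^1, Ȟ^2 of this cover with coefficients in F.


nonempty overlaps:
  V12={p4,p5} V13={p1,p5} V14={p1,p4} V23={p2,p5} V24={p2,p4} V34={p1,p2}
  V123={p5} V124={p4} V134={p1} V234={p2}
C dims 4,6,4; δ0: rk_F3 3; δ1: rk_F3 3
degree 0: 4−3−0 = 1 → Ȟ^0 ≅ Z/3
degree 1: 6−3−3 = 0 → Ȟ^1 ≅ 0
degree 2: 4−0−3 = 1 → Ȟ^2 ≅ Z/3

Ȟ^0 = Z/3; Ȟ^1 = 0; Ȟ^2 = Z/3


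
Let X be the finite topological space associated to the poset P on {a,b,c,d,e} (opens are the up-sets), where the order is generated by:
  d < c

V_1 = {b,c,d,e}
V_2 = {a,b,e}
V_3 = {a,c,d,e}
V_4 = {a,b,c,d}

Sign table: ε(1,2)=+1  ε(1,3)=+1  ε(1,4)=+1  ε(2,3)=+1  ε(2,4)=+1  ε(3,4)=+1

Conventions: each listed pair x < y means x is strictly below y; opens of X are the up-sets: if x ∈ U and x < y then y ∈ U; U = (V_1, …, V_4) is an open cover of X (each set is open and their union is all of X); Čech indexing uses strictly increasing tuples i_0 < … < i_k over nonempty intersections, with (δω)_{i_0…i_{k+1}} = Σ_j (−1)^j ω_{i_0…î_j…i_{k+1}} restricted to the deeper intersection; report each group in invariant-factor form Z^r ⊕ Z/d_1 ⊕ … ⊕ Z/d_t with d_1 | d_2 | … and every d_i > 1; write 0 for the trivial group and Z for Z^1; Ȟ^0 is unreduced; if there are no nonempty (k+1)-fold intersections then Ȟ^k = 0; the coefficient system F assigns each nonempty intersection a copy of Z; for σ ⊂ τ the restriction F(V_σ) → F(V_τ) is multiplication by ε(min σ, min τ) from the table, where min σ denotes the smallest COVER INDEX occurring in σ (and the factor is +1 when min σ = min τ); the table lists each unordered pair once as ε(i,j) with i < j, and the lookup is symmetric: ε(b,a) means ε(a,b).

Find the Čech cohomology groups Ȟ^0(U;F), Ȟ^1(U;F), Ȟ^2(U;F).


nerve simplices:
  V12={b,e} V13={c,d,e} V14={b,c,d} V23={a,e} V24={a,b} V34={a,c,d}
  V123={e} V124={b} V134={c,d} V234={a}
C dims 4,6,4; δ0: rk 3, SNF 1^3; δ1: rk 3, SNF 1^3
degree 0: 4−3−0 = 1 → Ȟ^0 ≅ Z
degree 1: 6−3−3 = 0 → Ȟ^1 ≅ 0
degree 2: 4−0−3 = 1 → Ȟ^2 ≅ Z

Ȟ^0(U;F) ≅ Z,  Ȟ^1(U;F) ≅ 0,  Ȟ^2(U;F) ≅ Z


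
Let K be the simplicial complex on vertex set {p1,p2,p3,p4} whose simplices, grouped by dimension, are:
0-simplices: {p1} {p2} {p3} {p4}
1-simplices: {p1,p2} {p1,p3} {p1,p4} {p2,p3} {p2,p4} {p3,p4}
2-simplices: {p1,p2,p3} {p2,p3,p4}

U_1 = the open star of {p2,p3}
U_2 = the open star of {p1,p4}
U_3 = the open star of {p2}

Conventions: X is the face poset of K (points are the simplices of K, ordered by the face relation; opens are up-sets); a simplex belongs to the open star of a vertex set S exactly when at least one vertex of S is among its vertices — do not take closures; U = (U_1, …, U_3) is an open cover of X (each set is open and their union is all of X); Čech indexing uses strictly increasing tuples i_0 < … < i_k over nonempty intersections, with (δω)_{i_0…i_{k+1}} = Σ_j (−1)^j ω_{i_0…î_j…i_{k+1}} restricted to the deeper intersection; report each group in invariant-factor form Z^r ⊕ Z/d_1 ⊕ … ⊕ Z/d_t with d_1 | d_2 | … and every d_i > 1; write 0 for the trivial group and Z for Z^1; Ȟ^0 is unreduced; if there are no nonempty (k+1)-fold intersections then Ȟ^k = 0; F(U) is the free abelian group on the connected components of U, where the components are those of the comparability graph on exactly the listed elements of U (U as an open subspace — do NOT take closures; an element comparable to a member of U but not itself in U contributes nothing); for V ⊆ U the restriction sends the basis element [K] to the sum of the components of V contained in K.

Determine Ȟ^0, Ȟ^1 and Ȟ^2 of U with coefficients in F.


Ȟ^0 ≅ Z; Ȟ^1 ≅ Z; Ȟ^2 ≅ 0

nerve simplices:
  U1={{p2},{p3},{p1,p2},{p1,p3},{p2,p3},{p2,p4},{p3,p4},{p1,p2,p3},{p2,p3,p4}} U2={{p1},{p4},{p1,p2},{p1,p3},{p1,p4},{p2,p4},{p3,p4},{p1,p2,p3},{p2,p3,p4}} U3={{p2},{p1,p2},{p2,p3},{p2,p4},{p1,p2,p3},{p2,p3,p4}}
  U12={{p1,p2},{p1,p3},{p2,p4},{p3,p4},{p1,p2,p3},{p2,p3,p4}} U13={{p2},{p1,p2},{p2,p3},{p2,p4},{p1,p2,p3},{p2,p3,p4}} U23={{p1,p2},{p2,p4},{p1,p2,p3},{p2,p3,p4}}
  U123={{p1,p2},{p2,p4},{p1,p2,p3},{p2,p3,p4}}
components per intersection:
  U1: {{p2},{p3},{p1,p2},{p1,p3},{p2,p3},{p2,p4},{p3,p4},{p1,p2,p3},{p2,p3,p4}}
  U2: {{p1},{p4},{p1,p2},{p1,p3},{p1,p4},{p2,p4},{p3,p4},{p1,p2,p3},{p2,p3,p4}}
  U3: {{p2},{p1,p2},{p2,p3},{p2,p4},{p1,p2,p3},{p2,p3,p4}}
  U12: {{p1,p2},{p1,p3},{p1,p2,p3}} {{p2,p4},{p3,p4},{p2,p3,p4}}
  U13: {{p2},{p1,p2},{p2,p3},{p2,p4},{p1,p2,p3},{p2,p3,p4}}
  U23: {{p1,p2},{p1,p2,p3}} {{p2,p4},{p2,p3,p4}}
  U123: {{p1,p2},{p1,p2,p3}} {{p2,p4},{p2,p3,p4}}
C dims 3,5,2; δ0: rk 2, SNF 1^2; δ1: rk 2, SNF 1^2
degree 0: 3−2−0 = 1 → Ȟ^0 ≅ Z
degree 1: 5−2−2 = 1 → Ȟ^1 ≅ Z
degree 2: 2−0−2 = 0 → Ȟ^2 ≅ 0


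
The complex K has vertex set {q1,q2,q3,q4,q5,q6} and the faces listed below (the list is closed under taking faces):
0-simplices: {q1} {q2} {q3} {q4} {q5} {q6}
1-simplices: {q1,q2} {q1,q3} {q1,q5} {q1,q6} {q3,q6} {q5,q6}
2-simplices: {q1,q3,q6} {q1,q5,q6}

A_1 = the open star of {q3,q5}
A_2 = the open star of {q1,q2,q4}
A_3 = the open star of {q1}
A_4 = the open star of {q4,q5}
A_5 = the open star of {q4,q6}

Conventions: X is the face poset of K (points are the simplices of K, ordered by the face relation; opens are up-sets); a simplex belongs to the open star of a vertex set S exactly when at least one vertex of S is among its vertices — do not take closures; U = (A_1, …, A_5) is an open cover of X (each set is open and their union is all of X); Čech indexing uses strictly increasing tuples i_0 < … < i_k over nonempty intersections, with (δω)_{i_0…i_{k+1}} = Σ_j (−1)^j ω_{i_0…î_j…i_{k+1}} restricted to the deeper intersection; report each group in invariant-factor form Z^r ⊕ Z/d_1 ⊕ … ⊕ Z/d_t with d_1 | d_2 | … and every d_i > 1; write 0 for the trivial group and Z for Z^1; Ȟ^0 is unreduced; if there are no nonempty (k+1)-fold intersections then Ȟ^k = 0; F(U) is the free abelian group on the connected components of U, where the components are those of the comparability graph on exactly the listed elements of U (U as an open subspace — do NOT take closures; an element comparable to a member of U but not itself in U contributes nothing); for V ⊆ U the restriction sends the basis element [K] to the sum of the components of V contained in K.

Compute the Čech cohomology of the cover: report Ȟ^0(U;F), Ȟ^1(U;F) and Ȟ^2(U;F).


Ȟ^0 ≅ Z^2, Ȟ^1 ≅ 0 and Ȟ^2 ≅ 0

nerve of the cover:
  A1={{q3},{q5},{q1,q3},{q1,q5},{q3,q6},{q5,q6},{q1,q3,q6},{q1,q5,q6}} A2={{q1},{q2},{q4},{q1,q2},{q1,q3},{q1,q5},{q1,q6},{q1,q3,q6},{q1,q5,q6}} A3={{q1},{q1,q2},{q1,q3},{q1,q5},{q1,q6},{q1,q3,q6},{q1,q5,q6}} A4={{q4},{q5},{q1,q5},{q5,q6},{q1,q5,q6}} A5={{q4},{q6},{q1,q6},{q3,q6},{q5,q6},{q1,q3,q6},{q1,q5,q6}}
  A12={{q1,q3},{q1,q5},{q1,q3,q6},{q1,q5,q6}} A13={{q1,q3},{q1,q5},{q1,q3,q6},{q1,q5,q6}} A14={{q5},{q1,q5},{q5,q6},{q1,q5,q6}} A15={{q3,q6},{q5,q6},{q1,q3,q6},{q1,q5,q6}} A23={{q1},{q1,q2},{q1,q3},{q1,q5},{q1,q6},{q1,q3,q6},{q1,q5,q6}} A24={{q4},{q1,q5},{q1,q5,q6}} A25={{q4},{q1,q6},{q1,q3,q6},{q1,q5,q6}} A34={{q1,q5},{q1,q5,q6}} A35={{q1,q6},{q1,q3,q6},{q1,q5,q6}} A45={{q4},{q5,q6},{q1,q5,q6}}
  A123={{q1,q3},{q1,q5},{q1,q3,q6},{q1,q5,q6}} A124={{q1,q5},{q1,q5,q6}} A125={{q1,q3,q6},{q1,q5,q6}} A134={{q1,q5},{q1,q5,q6}} A135={{q1,q3,q6},{q1,q5,q6}} A145={{q5,q6},{q1,q5,q6}} A234={{q1,q5},{q1,q5,q6}} A235={{q1,q6},{q1,q3,q6},{q1,q5,q6}} A245={{q4},{q1,q5,q6}} A345={{q1,q5,q6}}
  A1234={{q1,q5},{q1,q5,q6}} A1235={{q1,q3,q6},{q1,q5,q6}} A1245={{q1,q5,q6}} A1345={{q1,q5,q6}} A2345={{q1,q5,q6}}
  A12345={{q1,q5,q6}}
components per intersection:
  A1: {{q3},{q1,q3},{q3,q6},{q1,q3,q6}} {{q5},{q1,q5},{q5,q6},{q1,q5,q6}}
  A2: {{q1},{q2},{q1,q2},{q1,q3},{q1,q5},{q1,q6},{q1,q3,q6},{q1,q5,q6}} {{q4}}
  A3: {{q1},{q1,q2},{q1,q3},{q1,q5},{q1,q6},{q1,q3,q6},{q1,q5,q6}}
  A4: {{q4}} {{q5},{q1,q5},{q5,q6},{q1,q5,q6}}
  A5: {{q4}} {{q6},{q1,q6},{q3,q6},{q5,q6},{q1,q3,q6},{q1,q5,q6}}
  A12: {{q1,q3},{q1,q3,q6}} {{q1,q5},{q1,q5,q6}}
  A13: {{q1,q3},{q1,q3,q6}} {{q1,q5},{q1,q5,q6}}
  A14: {{q5},{q1,q5},{q5,q6},{q1,q5,q6}}
  A15: {{q3,q6},{q1,q3,q6}} {{q5,q6},{q1,q5,q6}}
  A23: {{q1},{q1,q2},{q1,q3},{q1,q5},{q1,q6},{q1,q3,q6},{q1,q5,q6}}
  A24: {{q4}} {{q1,q5},{q1,q5,q6}}
  A25: {{q4}} {{q1,q6},{q1,q3,q6},{q1,q5,q6}}
  A34: {{q1,q5},{q1,q5,q6}}
  A35: {{q1,q6},{q1,q3,q6},{q1,q5,q6}}
  A45: {{q4}} {{q5,q6},{q1,q5,q6}}
  A123: {{q1,q3},{q1,q3,q6}} {{q1,q5},{q1,q5,q6}}
  A124: {{q1,q5},{q1,q5,q6}}
  A125: {{q1,q3,q6}} {{q1,q5,q6}}
  A134: {{q1,q5},{q1,q5,q6}}
  A135: {{q1,q3,q6}} {{q1,q5,q6}}
  A145: {{q5,q6},{q1,q5,q6}}
  A234: {{q1,q5},{q1,q5,q6}}
  A235: {{q1,q6},{q1,q3,q6},{q1,q5,q6}}
  A245: {{q4}} {{q1,q5,q6}}
  A345: {{q1,q5,q6}}
  A1234: {{q1,q5},{q1,q5,q6}}
  A1235: {{q1,q3,q6}} {{q1,q5,q6}}
  A1245: {{q1,q5,q6}}
  A1345: {{q1,q5,q6}}
  A2345: {{q1,q5,q6}}
  A12345: {{q1,q5,q6}}
C dims 9,16,14,6; δ0: rk 7, SNF 1^7; δ1: rk 9, SNF 1^9; δ2: rk 5, SNF 1^5
Ȟ^0 = (9 − 7) − 0 = 2, so Ȟ^0 ≅ Z^2
Ȟ^1 = (16 − 9) − 7 = 0, so Ȟ^1 ≅ 0
Ȟ^2 = (14 − 5) − 9 = 0, so Ȟ^2 ≅ 0


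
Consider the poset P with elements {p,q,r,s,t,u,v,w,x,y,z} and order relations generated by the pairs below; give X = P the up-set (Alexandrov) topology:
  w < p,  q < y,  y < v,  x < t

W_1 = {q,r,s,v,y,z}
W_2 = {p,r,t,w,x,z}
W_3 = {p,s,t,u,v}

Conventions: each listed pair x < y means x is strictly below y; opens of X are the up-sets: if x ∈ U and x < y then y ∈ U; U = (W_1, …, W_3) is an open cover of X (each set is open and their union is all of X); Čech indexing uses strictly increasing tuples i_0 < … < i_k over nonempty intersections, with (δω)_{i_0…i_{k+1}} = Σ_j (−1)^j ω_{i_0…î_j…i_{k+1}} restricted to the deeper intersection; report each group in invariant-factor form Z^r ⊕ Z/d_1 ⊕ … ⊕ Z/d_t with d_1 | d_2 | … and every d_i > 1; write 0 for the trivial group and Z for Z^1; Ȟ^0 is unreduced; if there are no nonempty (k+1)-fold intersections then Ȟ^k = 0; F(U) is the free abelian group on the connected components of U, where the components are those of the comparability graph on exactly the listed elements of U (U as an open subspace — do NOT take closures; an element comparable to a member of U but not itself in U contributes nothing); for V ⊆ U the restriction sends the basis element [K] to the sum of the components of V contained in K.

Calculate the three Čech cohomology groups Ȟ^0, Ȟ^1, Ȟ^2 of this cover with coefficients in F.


Ȟ^0 ≅ Z^7, Ȟ^1 ≅ 0 and Ȟ^2 ≅ 0

cover nerve:
  W12={r,z} W13={s,v} W23={p,t}
components per intersection:
  W1: {q,v,y} {r} {s} {z}
  W2: {p,w} {r} {t,x} {z}
  W3: {p} {s} {t} {u} {v}
  W12: {r} {z}
  W13: {s} {v}
  W23: {p} {t}
C dims 13,6; δ0: rk 6, SNF 1^6
Ȟ^0: (13−6)−0=7 ⇒ Z^7
Ȟ^1: (6−0)−6=0 ⇒ 0
Ȟ^2: (0−0)−0=0 ⇒ 0


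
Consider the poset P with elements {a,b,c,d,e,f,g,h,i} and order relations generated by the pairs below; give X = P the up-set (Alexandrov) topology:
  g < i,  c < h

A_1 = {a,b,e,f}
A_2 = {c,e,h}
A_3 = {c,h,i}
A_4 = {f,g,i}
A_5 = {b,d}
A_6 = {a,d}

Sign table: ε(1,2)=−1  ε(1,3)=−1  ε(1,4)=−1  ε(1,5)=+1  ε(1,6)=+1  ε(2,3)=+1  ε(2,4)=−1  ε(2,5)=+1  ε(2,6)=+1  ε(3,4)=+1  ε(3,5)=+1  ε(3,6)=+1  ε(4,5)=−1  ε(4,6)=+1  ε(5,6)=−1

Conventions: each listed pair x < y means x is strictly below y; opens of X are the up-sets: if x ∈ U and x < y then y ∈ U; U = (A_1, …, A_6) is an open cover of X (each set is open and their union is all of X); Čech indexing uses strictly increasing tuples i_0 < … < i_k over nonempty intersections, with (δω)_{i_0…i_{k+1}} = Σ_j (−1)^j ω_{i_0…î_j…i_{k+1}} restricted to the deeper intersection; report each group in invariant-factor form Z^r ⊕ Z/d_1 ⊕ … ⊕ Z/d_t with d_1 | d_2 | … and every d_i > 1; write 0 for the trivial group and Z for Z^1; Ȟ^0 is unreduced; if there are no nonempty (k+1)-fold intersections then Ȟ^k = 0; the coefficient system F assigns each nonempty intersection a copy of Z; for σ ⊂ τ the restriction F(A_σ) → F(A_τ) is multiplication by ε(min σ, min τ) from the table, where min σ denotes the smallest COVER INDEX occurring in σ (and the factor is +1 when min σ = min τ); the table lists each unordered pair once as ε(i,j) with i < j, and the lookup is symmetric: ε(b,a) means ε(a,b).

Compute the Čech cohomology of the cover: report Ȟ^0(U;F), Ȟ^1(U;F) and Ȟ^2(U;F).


cover nerve:
  A12={e} A14={f} A15={b} A16={a} A23={c,h} A34={i} A56={d}
C dims 6,7; δ0: rk 6, SNF 1^5·2
Ȟ^0: (6−6)−0=0 ⇒ 0
Ȟ^1: (7−0)−6=1 plus torsion [2] ⇒ Z ⊕ Z/2
Ȟ^2: (0−0)−0=0 ⇒ 0

Ȟ^0 ≅ 0,  Ȟ^1 ≅ Z ⊕ Z/2,  Ȟ^2 ≅ 0


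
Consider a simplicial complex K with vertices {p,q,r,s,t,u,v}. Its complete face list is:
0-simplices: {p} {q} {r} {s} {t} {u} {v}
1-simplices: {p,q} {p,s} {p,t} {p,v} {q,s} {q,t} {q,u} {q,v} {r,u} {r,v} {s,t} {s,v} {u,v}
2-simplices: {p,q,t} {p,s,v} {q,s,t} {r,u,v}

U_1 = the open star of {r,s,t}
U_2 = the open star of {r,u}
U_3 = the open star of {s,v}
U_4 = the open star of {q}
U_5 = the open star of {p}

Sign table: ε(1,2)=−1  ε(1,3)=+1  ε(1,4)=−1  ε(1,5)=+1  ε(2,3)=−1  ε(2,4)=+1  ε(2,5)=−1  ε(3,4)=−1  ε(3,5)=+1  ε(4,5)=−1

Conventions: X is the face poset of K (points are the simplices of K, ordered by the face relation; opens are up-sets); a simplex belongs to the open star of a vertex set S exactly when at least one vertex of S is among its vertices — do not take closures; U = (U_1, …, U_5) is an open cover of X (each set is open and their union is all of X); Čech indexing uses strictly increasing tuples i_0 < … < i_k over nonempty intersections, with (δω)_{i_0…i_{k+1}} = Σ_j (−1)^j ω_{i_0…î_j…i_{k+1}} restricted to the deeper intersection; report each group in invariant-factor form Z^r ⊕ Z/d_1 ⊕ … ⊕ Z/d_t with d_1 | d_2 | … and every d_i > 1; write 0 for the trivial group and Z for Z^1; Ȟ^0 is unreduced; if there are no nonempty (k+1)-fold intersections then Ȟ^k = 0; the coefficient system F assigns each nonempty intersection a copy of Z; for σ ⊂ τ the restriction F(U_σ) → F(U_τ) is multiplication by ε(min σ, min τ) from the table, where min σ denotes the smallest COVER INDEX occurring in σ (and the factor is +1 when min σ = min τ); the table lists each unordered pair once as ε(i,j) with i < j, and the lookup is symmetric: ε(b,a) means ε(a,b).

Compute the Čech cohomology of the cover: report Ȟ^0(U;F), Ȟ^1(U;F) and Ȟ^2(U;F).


Ȟ^0(U;F) ≅ Z, Ȟ^1(U;F) ≅ Z, Ȟ^2(U;F) ≅ 0

intersection data:
  U1={{r},{s},{t},{p,s},{p,t},{q,s},{q,t},{r,u},{r,v},{s,t},{s,v},{p,q,t},{p,s,v},{q,s,t},{r,u,v}} U2={{r},{u},{q,u},{r,u},{r,v},{u,v},{r,u,v}} U3={{s},{v},{p,s},{p,v},{q,s},{q,v},{r,v},{s,t},{s,v},{u,v},{p,s,v},{q,s,t},{r,u,v}} U4={{q},{p,q},{q,s},{q,t},{q,u},{q,v},{p,q,t},{q,s,t}} U5={{p},{p,q},{p,s},{p,t},{p,v},{p,q,t},{p,s,v}}
  U12={{r},{r,u},{r,v},{r,u,v}} U13={{s},{p,s},{q,s},{r,v},{s,t},{s,v},{p,s,v},{q,s,t},{r,u,v}} U14={{q,s},{q,t},{p,q,t},{q,s,t}} U15={{p,s},{p,t},{p,q,t},{p,s,v}} U23={{r,v},{u,v},{r,u,v}} U24={{q,u}} U34={{q,s},{q,v},{q,s,t}} U35={{p,s},{p,v},{p,s,v}} U45={{p,q},{p,q,t}}
  U123={{r,v},{r,u,v}} U134={{q,s},{q,s,t}} U135={{p,s},{p,s,v}} U145={{p,q,t}}
C dims 5,9,4; δ0: rk 4, SNF 1^4; δ1: rk 4, SNF 1^4
Ȟ^0 = (5 − 4) − 0 = 1, so Ȟ^0 ≅ Z
Ȟ^1 = (9 − 4) − 4 = 1, so Ȟ^1 ≅ Z
Ȟ^2 = (4 − 0) − 4 = 0, so Ȟ^2 ≅ 0
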